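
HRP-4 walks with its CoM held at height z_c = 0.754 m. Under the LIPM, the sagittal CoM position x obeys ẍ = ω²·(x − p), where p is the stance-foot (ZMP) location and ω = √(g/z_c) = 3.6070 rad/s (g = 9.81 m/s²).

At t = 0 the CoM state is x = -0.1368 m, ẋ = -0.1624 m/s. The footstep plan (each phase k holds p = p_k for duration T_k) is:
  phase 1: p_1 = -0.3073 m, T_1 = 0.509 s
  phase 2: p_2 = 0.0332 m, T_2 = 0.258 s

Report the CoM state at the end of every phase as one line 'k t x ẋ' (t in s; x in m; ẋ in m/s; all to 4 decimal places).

phase 1: p=-0.3073, T=0.509, ωT=1.835963, cosh=3.215315, sinh=3.055855; start (x,ẋ)=(-0.136800, -0.162400) → end (x,ẋ)=(0.103326, 1.357164)
phase 2: p=0.0332, T=0.258, ωT=0.930606, cosh=1.465180, sinh=1.070865; start (x,ẋ)=(0.103326, 1.357164) → end (x,ẋ)=(0.538869, 2.259358)

1 0.5090 0.1033 1.3572
2 0.7670 0.5389 2.2594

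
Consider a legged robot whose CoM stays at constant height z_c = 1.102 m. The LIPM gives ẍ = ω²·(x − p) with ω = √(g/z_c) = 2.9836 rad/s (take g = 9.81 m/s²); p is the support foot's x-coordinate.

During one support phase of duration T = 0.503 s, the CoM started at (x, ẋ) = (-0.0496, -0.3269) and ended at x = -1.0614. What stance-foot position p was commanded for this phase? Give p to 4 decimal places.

p = 0.5252

ωT = 2.9836·0.503 = 1.500751; cosh(ωT) = 2.354009, sinh(ωT) = 2.131046
x(T) = p + (x₀−p)·cosh(ωT) + (ẋ₀/ω)·sinh(ωT) ⇒ p·(1 − cosh) = x(T) − x₀·cosh − (ẋ₀/ω)·sinh
numerator   = -1.0614 − (-0.0496)·2.354009 − (-0.3269/2.9836)·2.131046 = -0.711152
denominator = 1 − 2.354009 = -1.354009
p = -0.711152 / -1.354009 = 0.5252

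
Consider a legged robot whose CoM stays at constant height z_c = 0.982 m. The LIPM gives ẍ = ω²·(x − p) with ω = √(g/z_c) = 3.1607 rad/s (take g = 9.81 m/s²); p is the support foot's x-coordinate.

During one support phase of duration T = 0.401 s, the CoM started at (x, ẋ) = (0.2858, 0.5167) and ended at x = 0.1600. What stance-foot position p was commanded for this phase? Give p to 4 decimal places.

p = 0.7146

ωT = 3.1607·0.401 = 1.267441; cosh(ωT) = 1.916651, sinh(ωT) = 1.635100
x(T) = p + (x₀−p)·cosh(ωT) + (ẋ₀/ω)·sinh(ωT) ⇒ p·(1 − cosh) = x(T) − x₀·cosh − (ẋ₀/ω)·sinh
numerator   = 0.1600 − (0.2858)·1.916651 − (0.5167/3.1607)·1.635100 = -0.655079
denominator = 1 − 1.916651 = -0.916651
p = -0.655079 / -0.916651 = 0.7146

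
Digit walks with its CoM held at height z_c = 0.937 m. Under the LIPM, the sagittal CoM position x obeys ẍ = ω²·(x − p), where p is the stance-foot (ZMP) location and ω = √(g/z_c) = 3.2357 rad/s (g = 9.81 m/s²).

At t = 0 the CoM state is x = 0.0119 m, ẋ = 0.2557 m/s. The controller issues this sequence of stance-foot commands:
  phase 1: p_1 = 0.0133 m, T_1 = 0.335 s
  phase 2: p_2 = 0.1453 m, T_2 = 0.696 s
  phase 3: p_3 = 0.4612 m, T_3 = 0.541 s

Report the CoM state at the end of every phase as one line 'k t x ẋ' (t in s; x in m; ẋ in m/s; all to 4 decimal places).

1 0.3350 0.1144 0.4153
2 1.0310 0.6003 1.5266
3 1.5720 2.1910 5.7841

phase 1: p=0.0133, T=0.335, ωT=1.083959, cosh=1.647308, sinh=1.309054; start (x,ẋ)=(0.011900, 0.255700) → end (x,ẋ)=(0.114441, 0.415287)
phase 2: p=0.1453, T=0.696, ωT=2.252047, cosh=4.806181, sinh=4.700998; start (x,ẋ)=(0.114441, 0.415287) → end (x,ẋ)=(0.600338, 1.526551)
phase 3: p=0.4612, T=0.541, ωT=1.750514, cosh=2.965622, sinh=2.791937; start (x,ẋ)=(0.600338, 1.526551) → end (x,ẋ)=(2.191022, 5.784128)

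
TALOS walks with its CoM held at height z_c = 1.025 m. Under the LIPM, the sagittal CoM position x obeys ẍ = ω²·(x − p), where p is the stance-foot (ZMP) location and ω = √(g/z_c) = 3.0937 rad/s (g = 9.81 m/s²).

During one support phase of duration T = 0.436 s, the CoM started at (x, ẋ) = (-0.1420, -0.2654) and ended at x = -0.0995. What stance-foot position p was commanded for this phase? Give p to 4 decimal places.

ωT = 3.0937·0.436 = 1.348853; cosh(ωT) = 2.056271, sinh(ωT) = 1.796733
x(T) = p + (x₀−p)·cosh(ωT) + (ẋ₀/ω)·sinh(ωT) ⇒ p·(1 − cosh) = x(T) − x₀·cosh − (ẋ₀/ω)·sinh
numerator   = -0.0995 − (-0.1420)·2.056271 − (-0.2654/3.0937)·1.796733 = 0.346627
denominator = 1 − 2.056271 = -1.056271
p = 0.346627 / -1.056271 = -0.3282

p = -0.3282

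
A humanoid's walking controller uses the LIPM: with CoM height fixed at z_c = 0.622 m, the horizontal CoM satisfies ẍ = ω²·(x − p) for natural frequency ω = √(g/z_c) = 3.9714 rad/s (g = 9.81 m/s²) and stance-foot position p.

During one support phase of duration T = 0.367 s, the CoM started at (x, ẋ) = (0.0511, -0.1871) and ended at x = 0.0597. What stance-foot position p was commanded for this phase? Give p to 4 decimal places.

p = -0.0314

ωT = 3.9714·0.367 = 1.457504; cosh(ωT) = 2.264021, sinh(ωT) = 2.031204
x(T) = p + (x₀−p)·cosh(ωT) + (ẋ₀/ω)·sinh(ωT) ⇒ p·(1 − cosh) = x(T) − x₀·cosh − (ẋ₀/ω)·sinh
numerator   = 0.0597 − (0.0511)·2.264021 − (-0.1871/3.9714)·2.031204 = 0.039702
denominator = 1 − 2.264021 = -1.264021
p = 0.039702 / -1.264021 = -0.0314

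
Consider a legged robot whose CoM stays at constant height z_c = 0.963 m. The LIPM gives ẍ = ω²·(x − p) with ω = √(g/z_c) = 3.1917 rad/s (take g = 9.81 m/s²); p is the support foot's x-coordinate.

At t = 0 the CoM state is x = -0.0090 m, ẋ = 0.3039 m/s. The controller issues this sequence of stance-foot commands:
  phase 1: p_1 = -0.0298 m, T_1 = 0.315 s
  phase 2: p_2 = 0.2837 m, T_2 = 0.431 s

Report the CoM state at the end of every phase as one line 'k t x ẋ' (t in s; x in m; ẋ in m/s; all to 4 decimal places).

phase 1: p=-0.0298, T=0.315, ωT=1.005386, cosh=1.549432, sinh=1.183529; start (x,ẋ)=(-0.009000, 0.303900) → end (x,ẋ)=(0.115119, 0.549444)
phase 2: p=0.2837, T=0.431, ωT=1.375623, cosh=2.105111, sinh=1.852429; start (x,ẋ)=(0.115119, 0.549444) → end (x,ẋ)=(0.247709, 0.159921)

1 0.3150 0.1151 0.5494
2 0.7460 0.2477 0.1599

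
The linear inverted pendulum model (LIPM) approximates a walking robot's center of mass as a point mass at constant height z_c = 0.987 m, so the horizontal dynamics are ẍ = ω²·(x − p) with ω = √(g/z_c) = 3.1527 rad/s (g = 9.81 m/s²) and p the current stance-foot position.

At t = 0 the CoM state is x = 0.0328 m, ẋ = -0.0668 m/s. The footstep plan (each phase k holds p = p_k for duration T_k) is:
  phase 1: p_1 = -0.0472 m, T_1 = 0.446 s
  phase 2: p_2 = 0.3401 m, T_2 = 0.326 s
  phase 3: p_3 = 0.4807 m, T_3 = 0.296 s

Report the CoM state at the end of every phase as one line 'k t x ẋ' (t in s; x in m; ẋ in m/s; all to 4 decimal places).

1 0.4460 0.0852 0.3392
2 0.7720 0.0693 -0.4447
3 1.0680 -0.2747 -2.0465

phase 1: p=-0.0472, T=0.446, ωT=1.406104, cosh=2.162563, sinh=1.917467; start (x,ẋ)=(0.032800, -0.066800) → end (x,ẋ)=(0.085177, 0.339157)
phase 2: p=0.3401, T=0.326, ωT=1.027780, cosh=1.576328, sinh=1.218527; start (x,ẋ)=(0.085177, 0.339157) → end (x,ẋ)=(0.069343, -0.444702)
phase 3: p=0.4807, T=0.296, ωT=0.933199, cosh=1.467962, sinh=1.074669; start (x,ẋ)=(0.069343, -0.444702) → end (x,ẋ)=(-0.274742, -2.046526)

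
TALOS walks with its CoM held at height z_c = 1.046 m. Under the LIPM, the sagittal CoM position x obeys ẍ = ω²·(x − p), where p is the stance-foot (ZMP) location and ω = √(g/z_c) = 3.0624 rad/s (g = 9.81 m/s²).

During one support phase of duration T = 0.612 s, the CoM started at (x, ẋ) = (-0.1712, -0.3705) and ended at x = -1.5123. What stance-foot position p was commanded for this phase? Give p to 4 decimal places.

ωT = 3.0624·0.612 = 1.874189; cosh(ωT) = 3.334505, sinh(ωT) = 3.181026
x(T) = p + (x₀−p)·cosh(ωT) + (ẋ₀/ω)·sinh(ωT) ⇒ p·(1 − cosh) = x(T) − x₀·cosh − (ẋ₀/ω)·sinh
numerator   = -1.5123 − (-0.1712)·3.334505 − (-0.3705/3.0624)·3.181026 = -0.556581
denominator = 1 − 3.334505 = -2.334505
p = -0.556581 / -2.334505 = 0.2384

p = 0.2384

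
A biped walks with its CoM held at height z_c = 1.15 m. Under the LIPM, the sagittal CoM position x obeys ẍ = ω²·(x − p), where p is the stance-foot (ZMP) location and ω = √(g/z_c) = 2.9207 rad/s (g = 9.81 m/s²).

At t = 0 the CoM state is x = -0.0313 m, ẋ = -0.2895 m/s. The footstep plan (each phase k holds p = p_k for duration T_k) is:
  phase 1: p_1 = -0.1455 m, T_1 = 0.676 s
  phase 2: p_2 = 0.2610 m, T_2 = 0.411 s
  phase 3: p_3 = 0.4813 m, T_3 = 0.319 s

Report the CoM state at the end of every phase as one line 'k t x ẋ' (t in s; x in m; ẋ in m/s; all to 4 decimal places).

1 0.6760 -0.0764 0.1154
2 1.0870 -0.2905 -1.2792
3 1.4060 -1.1201 -4.2932

phase 1: p=-0.1455, T=0.676, ωT=1.974393, cosh=3.670547, sinh=3.531701; start (x,ẋ)=(-0.031300, -0.289500) → end (x,ẋ)=(-0.076386, 0.115354)
phase 2: p=0.2610, T=0.411, ωT=1.200408, cosh=1.811271, sinh=1.510200; start (x,ẋ)=(-0.076386, 0.115354) → end (x,ẋ)=(-0.290452, -1.279218)
phase 3: p=0.4813, T=0.319, ωT=0.931703, cosh=1.466356, sinh=1.072474; start (x,ẋ)=(-0.290452, -1.279218) → end (x,ẋ)=(-1.120088, -4.293204)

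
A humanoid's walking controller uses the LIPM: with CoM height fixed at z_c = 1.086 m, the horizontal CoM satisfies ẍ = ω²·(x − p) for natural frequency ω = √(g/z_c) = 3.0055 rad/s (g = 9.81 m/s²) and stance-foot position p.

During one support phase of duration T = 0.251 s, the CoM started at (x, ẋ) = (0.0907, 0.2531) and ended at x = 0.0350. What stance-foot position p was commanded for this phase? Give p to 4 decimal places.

p = 0.5112

ωT = 3.0055·0.251 = 0.754381; cosh(ωT) = 1.298298, sinh(ωT) = 0.827996
x(T) = p + (x₀−p)·cosh(ωT) + (ẋ₀/ω)·sinh(ωT) ⇒ p·(1 − cosh) = x(T) − x₀·cosh − (ẋ₀/ω)·sinh
numerator   = 0.0350 − (0.0907)·1.298298 − (0.2531/3.0055)·0.827996 = -0.152483
denominator = 1 − 1.298298 = -0.298298
p = -0.152483 / -0.298298 = 0.5112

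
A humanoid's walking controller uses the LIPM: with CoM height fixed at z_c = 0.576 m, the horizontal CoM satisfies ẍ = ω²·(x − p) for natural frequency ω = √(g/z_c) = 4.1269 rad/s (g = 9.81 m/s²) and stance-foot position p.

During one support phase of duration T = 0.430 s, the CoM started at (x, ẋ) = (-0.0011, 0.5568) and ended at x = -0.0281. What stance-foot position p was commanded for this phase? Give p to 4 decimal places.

ωT = 4.1269·0.430 = 1.774567; cosh(ωT) = 3.033642, sinh(ωT) = 2.864085
x(T) = p + (x₀−p)·cosh(ωT) + (ẋ₀/ω)·sinh(ωT) ⇒ p·(1 − cosh) = x(T) − x₀·cosh − (ẋ₀/ω)·sinh
numerator   = -0.0281 − (-0.0011)·3.033642 − (0.5568/4.1269)·2.864085 = -0.411184
denominator = 1 − 3.033642 = -2.033642
p = -0.411184 / -2.033642 = 0.2022

p = 0.2022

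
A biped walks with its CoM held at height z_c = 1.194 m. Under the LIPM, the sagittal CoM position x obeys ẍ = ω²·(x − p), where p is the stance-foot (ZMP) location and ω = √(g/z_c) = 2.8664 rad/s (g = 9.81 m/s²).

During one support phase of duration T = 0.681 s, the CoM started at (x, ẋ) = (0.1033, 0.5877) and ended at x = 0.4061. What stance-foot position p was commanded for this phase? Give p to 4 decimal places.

p = 0.2594

ωT = 2.8664·0.681 = 1.952018; cosh(ωT) = 3.592438, sinh(ωT) = 3.450451
x(T) = p + (x₀−p)·cosh(ωT) + (ẋ₀/ω)·sinh(ωT) ⇒ p·(1 − cosh) = x(T) − x₀·cosh − (ẋ₀/ω)·sinh
numerator   = 0.4061 − (0.1033)·3.592438 − (0.5877/2.8664)·3.450451 = -0.672447
denominator = 1 − 3.592438 = -2.592438
p = -0.672447 / -2.592438 = 0.2594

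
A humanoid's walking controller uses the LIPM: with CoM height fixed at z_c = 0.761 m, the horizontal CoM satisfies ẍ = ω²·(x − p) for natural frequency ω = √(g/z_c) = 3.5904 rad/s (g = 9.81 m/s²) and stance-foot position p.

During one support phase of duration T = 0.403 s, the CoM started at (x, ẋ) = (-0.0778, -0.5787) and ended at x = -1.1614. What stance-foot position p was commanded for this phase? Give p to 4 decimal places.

ωT = 3.5904·0.403 = 1.446931; cosh(ωT) = 2.242672, sinh(ωT) = 2.007380
x(T) = p + (x₀−p)·cosh(ωT) + (ẋ₀/ω)·sinh(ωT) ⇒ p·(1 − cosh) = x(T) − x₀·cosh − (ẋ₀/ω)·sinh
numerator   = -1.1614 − (-0.0778)·2.242672 − (-0.5787/3.5904)·2.007380 = -0.663371
denominator = 1 − 2.242672 = -1.242672
p = -0.663371 / -1.242672 = 0.5338

p = 0.5338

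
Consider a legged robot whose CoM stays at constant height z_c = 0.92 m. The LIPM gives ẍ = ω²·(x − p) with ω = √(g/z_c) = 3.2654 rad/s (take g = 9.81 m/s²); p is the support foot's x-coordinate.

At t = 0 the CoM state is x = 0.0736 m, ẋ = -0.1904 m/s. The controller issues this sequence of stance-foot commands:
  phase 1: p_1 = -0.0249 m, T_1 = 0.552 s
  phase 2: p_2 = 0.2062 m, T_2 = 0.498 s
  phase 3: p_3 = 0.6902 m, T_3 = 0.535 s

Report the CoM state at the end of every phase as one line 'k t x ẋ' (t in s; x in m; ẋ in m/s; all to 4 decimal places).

phase 1: p=-0.0249, T=0.552, ωT=1.802501, cosh=3.114841, sinh=2.949955; start (x,ẋ)=(0.073600, -0.190400) → end (x,ẋ)=(0.109905, 0.355763)
phase 2: p=0.2062, T=0.498, ωT=1.626169, cosh=2.640521, sinh=2.443839; start (x,ẋ)=(0.109905, 0.355763) → end (x,ẋ)=(0.218186, 0.170955)
phase 3: p=0.6902, T=0.535, ωT=1.746989, cosh=2.955800, sinh=2.781502; start (x,ẋ)=(0.218186, 0.170955) → end (x,ẋ)=(-0.559359, -3.781865)

1 0.5520 0.1099 0.3558
2 1.0500 0.2182 0.1710
3 1.5850 -0.5594 -3.7819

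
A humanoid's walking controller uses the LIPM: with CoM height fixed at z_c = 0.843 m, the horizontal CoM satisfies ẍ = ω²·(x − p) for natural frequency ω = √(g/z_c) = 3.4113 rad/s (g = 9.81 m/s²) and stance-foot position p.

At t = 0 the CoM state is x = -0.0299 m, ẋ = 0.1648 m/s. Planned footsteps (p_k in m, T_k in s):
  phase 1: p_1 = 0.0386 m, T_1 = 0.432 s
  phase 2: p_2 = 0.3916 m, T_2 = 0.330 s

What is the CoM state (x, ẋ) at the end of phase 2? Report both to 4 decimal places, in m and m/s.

x = -0.3499, ẋ = -2.1092

phase 1: p=0.0386, T=0.432, ωT=1.473682, cosh=2.297179, sinh=2.068098; start (x,ẋ)=(-0.029900, 0.164800) → end (x,ẋ)=(-0.018847, -0.104686)
phase 2: p=0.3916, T=0.330, ωT=1.125729, cosh=1.703440, sinh=1.379024; start (x,ẋ)=(-0.018847, -0.104686) → end (x,ẋ)=(-0.349891, -2.109176)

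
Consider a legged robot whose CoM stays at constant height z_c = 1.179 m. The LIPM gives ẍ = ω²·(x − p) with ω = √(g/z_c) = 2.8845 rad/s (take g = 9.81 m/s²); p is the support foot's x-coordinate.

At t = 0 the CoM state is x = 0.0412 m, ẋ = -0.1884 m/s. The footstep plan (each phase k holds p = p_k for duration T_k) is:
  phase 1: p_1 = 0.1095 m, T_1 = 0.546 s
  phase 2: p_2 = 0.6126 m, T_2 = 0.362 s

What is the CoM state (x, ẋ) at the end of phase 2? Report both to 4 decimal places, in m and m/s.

x = -1.1076, ẋ = -4.4504

phase 1: p=0.1095, T=0.546, ωT=1.574937, cosh=2.518729, sinh=2.311708; start (x,ẋ)=(0.041200, -0.188400) → end (x,ẋ)=(-0.213518, -0.929961)
phase 2: p=0.6126, T=0.362, ωT=1.044189, cosh=1.596535, sinh=1.244558; start (x,ẋ)=(-0.213518, -0.929961) → end (x,ẋ)=(-1.107571, -4.450418)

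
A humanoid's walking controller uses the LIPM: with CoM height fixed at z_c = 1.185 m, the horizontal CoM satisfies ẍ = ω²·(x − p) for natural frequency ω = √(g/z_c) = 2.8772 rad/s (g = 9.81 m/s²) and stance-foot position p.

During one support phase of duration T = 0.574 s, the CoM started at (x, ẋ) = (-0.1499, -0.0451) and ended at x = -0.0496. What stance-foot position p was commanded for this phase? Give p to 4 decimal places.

p = -0.2319

ωT = 2.8772·0.574 = 1.651513; cosh(ωT) = 2.703311, sinh(ωT) = 2.511552
x(T) = p + (x₀−p)·cosh(ωT) + (ẋ₀/ω)·sinh(ωT) ⇒ p·(1 − cosh) = x(T) − x₀·cosh − (ẋ₀/ω)·sinh
numerator   = -0.0496 − (-0.1499)·2.703311 − (-0.0451/2.8772)·2.511552 = 0.394995
denominator = 1 − 2.703311 = -1.703311
p = 0.394995 / -1.703311 = -0.2319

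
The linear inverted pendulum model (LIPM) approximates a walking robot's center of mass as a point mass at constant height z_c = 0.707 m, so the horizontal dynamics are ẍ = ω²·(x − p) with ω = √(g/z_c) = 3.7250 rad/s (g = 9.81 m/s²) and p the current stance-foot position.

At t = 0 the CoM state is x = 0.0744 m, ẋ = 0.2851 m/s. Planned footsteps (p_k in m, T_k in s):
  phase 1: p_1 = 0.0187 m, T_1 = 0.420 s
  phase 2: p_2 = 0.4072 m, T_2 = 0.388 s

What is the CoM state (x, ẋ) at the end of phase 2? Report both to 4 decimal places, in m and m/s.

phase 1: p=0.0187, T=0.420, ωT=1.564500, cosh=2.494738, sinh=2.285546; start (x,ẋ)=(0.074400, 0.285100) → end (x,ẋ)=(0.332586, 1.185461)
phase 2: p=0.4072, T=0.388, ωT=1.445300, cosh=2.239400, sinh=2.003725; start (x,ẋ)=(0.332586, 1.185461) → end (x,ẋ)=(0.877783, 2.097808)

x = 0.8778, ẋ = 2.0978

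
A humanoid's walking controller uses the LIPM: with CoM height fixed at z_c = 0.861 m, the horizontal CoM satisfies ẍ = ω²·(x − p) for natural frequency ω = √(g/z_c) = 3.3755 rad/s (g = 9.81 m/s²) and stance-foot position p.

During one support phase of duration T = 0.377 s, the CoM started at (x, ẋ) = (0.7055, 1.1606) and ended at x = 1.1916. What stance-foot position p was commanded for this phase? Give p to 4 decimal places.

p = 0.7914

ωT = 3.3755·0.377 = 1.272563; cosh(ωT) = 1.925053, sinh(ωT) = 1.644940
x(T) = p + (x₀−p)·cosh(ωT) + (ẋ₀/ω)·sinh(ωT) ⇒ p·(1 − cosh) = x(T) − x₀·cosh − (ẋ₀/ω)·sinh
numerator   = 1.1916 − (0.7055)·1.925053 − (1.1606/3.3755)·1.644940 = -0.732105
denominator = 1 − 1.925053 = -0.925053
p = -0.732105 / -0.925053 = 0.7914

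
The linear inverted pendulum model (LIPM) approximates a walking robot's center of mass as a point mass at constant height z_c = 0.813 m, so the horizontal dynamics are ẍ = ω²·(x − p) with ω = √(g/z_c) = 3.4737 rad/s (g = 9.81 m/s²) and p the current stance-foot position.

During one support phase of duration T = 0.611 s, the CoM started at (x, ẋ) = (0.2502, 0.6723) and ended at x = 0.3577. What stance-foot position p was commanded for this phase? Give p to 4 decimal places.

p = 0.4632

ωT = 3.4737·0.611 = 2.122431; cosh(ωT) = 4.235576, sinh(ωT) = 4.115836
x(T) = p + (x₀−p)·cosh(ωT) + (ẋ₀/ω)·sinh(ωT) ⇒ p·(1 − cosh) = x(T) − x₀·cosh − (ẋ₀/ω)·sinh
numerator   = 0.3577 − (0.2502)·4.235576 − (0.6723/3.4737)·4.115836 = -1.498620
denominator = 1 − 4.235576 = -3.235576
p = -1.498620 / -3.235576 = 0.4632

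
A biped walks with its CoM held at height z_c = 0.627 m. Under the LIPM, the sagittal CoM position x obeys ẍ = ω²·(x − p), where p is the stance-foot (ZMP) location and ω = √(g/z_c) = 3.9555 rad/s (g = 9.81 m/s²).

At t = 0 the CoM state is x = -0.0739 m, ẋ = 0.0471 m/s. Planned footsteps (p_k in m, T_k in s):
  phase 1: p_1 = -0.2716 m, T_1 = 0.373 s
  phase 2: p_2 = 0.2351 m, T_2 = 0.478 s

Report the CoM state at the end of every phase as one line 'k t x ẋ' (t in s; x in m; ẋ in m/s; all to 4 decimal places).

phase 1: p=-0.2716, T=0.373, ωT=1.475401, cosh=2.300739, sinh=2.072052; start (x,ẋ)=(-0.073900, 0.047100) → end (x,ẋ)=(0.207929, 1.728714)
phase 2: p=0.2351, T=0.478, ωT=1.890729, cosh=3.387579, sinh=3.236617; start (x,ẋ)=(0.207929, 1.728714) → end (x,ẋ)=(1.557589, 5.508301)

1 0.3730 0.2079 1.7287
2 0.8510 1.5576 5.5083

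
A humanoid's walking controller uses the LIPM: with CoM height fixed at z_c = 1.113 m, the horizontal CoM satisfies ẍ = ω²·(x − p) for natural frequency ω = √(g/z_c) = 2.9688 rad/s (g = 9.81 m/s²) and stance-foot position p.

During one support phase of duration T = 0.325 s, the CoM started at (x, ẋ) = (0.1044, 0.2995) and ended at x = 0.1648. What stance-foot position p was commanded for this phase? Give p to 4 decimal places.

p = 0.2093

ωT = 2.9688·0.325 = 0.964860; cosh(ωT) = 1.502728, sinh(ωT) = 1.121692
x(T) = p + (x₀−p)·cosh(ωT) + (ẋ₀/ω)·sinh(ωT) ⇒ p·(1 − cosh) = x(T) − x₀·cosh − (ẋ₀/ω)·sinh
numerator   = 0.1648 − (0.1044)·1.502728 − (0.2995/2.9688)·1.121692 = -0.105244
denominator = 1 − 1.502728 = -0.502728
p = -0.105244 / -0.502728 = 0.2093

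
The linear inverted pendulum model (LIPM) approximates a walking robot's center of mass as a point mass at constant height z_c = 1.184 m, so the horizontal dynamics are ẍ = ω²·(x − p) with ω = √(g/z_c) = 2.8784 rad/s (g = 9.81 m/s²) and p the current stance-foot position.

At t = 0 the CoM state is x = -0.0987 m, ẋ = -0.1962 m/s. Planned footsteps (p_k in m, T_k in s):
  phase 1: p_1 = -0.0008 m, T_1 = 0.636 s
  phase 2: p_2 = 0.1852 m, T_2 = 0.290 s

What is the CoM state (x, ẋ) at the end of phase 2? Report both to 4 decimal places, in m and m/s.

phase 1: p=-0.0008, T=0.636, ωT=1.830662, cosh=3.199162, sinh=3.038855; start (x,ẋ)=(-0.098700, -0.196200) → end (x,ẋ)=(-0.521135, -1.484011)
phase 2: p=0.1852, T=0.290, ωT=0.834736, cosh=1.369097, sinh=0.935108; start (x,ẋ)=(-0.521135, -1.484011) → end (x,ẋ)=(-1.263953, -3.932938)

x = -1.2640, ẋ = -3.9329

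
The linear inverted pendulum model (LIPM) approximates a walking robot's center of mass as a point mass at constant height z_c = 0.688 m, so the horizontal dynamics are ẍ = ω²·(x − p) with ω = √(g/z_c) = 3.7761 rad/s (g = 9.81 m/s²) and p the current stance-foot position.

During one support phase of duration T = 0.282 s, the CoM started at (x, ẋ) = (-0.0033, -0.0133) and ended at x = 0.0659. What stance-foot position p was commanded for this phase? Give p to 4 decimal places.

p = -0.1217

ωT = 3.7761·0.282 = 1.064860; cosh(ωT) = 1.622605, sinh(ωT) = 1.277829
x(T) = p + (x₀−p)·cosh(ωT) + (ẋ₀/ω)·sinh(ωT) ⇒ p·(1 − cosh) = x(T) − x₀·cosh − (ẋ₀/ω)·sinh
numerator   = 0.0659 − (-0.0033)·1.622605 − (-0.0133/3.7761)·1.277829 = 0.075755
denominator = 1 − 1.622605 = -0.622605
p = 0.075755 / -0.622605 = -0.1217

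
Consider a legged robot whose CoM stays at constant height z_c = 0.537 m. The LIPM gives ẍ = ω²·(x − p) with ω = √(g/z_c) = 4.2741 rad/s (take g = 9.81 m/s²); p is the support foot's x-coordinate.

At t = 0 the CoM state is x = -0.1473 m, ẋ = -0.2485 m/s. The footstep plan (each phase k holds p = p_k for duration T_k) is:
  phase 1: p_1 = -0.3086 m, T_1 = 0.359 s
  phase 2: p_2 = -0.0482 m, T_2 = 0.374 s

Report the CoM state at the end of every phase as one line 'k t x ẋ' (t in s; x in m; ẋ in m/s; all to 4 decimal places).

phase 1: p=-0.3086, T=0.359, ωT=1.534402, cosh=2.427067, sinh=2.211483; start (x,ẋ)=(-0.147300, -0.248500) → end (x,ẋ)=(-0.045692, 0.921497)
phase 2: p=-0.0482, T=0.374, ωT=1.598513, cosh=2.573936, sinh=2.371739; start (x,ẋ)=(-0.045692, 0.921497) → end (x,ẋ)=(0.469604, 2.397303)

1 0.3590 -0.0457 0.9215
2 0.7330 0.4696 2.3973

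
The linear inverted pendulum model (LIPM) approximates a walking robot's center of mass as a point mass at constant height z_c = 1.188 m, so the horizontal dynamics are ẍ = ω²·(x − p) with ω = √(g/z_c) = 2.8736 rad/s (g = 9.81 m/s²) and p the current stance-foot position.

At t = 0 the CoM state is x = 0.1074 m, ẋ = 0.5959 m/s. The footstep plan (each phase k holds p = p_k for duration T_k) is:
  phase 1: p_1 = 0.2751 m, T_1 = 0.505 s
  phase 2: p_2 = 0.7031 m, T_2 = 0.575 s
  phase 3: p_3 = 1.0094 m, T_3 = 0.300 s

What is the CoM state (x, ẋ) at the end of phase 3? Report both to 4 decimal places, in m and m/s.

phase 1: p=0.2751, T=0.505, ωT=1.451168, cosh=2.251197, sinh=2.016900; start (x,ẋ)=(0.107400, 0.595900) → end (x,ẋ)=(0.315820, 0.369538)
phase 2: p=0.7031, T=0.575, ωT=1.652320, cosh=2.705339, sinh=2.513735; start (x,ẋ)=(0.315820, 0.369538) → end (x,ẋ)=(-0.021363, -1.797778)
phase 3: p=1.0094, T=0.300, ωT=0.862080, cosh=1.395182, sinh=0.972899; start (x,ẋ)=(-0.021363, -1.797778) → end (x,ẋ)=(-1.037366, -5.389956)

x = -1.0374, ẋ = -5.3900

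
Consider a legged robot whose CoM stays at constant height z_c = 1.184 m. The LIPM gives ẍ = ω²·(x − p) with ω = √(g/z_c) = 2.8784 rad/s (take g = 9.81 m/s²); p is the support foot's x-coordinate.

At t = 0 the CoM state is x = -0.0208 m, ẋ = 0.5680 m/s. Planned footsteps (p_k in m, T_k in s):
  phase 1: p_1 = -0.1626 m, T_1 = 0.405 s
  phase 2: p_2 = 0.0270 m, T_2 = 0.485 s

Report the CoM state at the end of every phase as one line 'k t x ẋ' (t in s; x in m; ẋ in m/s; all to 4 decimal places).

1 0.4050 0.3728 1.5908
2 0.8900 1.8159 5.2965

phase 1: p=-0.1626, T=0.405, ωT=1.165752, cosh=1.760011, sinh=1.448323; start (x,ẋ)=(-0.020800, 0.568000) → end (x,ẋ)=(0.372770, 1.590830)
phase 2: p=0.0270, T=0.485, ωT=1.396024, cosh=2.143344, sinh=1.895765; start (x,ẋ)=(0.372770, 1.590830) → end (x,ẋ)=(1.815852, 5.296482)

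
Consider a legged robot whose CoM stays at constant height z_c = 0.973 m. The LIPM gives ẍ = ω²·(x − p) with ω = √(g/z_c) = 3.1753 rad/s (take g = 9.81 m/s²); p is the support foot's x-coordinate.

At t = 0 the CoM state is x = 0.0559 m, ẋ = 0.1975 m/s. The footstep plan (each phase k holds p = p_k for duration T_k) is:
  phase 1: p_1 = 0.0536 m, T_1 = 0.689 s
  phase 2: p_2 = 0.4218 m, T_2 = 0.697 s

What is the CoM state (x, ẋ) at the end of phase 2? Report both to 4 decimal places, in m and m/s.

phase 1: p=0.0536, T=0.689, ωT=2.187782, cosh=4.513790, sinh=4.401624; start (x,ẋ)=(0.055900, 0.197500) → end (x,ẋ)=(0.337758, 0.923619)
phase 2: p=0.4218, T=0.697, ωT=2.213184, cosh=4.627070, sinh=4.517718; start (x,ẋ)=(0.337758, 0.923619) → end (x,ẋ)=(1.347027, 3.068055)

x = 1.3470, ẋ = 3.0681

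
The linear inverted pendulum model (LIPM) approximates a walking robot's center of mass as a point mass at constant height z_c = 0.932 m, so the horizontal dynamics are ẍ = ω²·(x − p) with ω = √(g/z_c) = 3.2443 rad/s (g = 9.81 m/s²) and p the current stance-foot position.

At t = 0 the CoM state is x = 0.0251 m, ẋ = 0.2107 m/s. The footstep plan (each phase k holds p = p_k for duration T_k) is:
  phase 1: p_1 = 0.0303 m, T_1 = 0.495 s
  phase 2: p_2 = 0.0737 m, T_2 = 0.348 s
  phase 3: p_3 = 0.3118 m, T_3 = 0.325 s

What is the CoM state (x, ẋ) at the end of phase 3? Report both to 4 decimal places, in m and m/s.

x = 1.0539, ẋ = 2.6978

phase 1: p=0.0303, T=0.495, ωT=1.605928, cosh=2.591593, sinh=2.390890; start (x,ẋ)=(0.025100, 0.210700) → end (x,ẋ)=(0.172099, 0.505714)
phase 2: p=0.0737, T=0.348, ωT=1.129016, cosh=1.707982, sinh=1.384631; start (x,ẋ)=(0.172099, 0.505714) → end (x,ẋ)=(0.457597, 1.305775)
phase 3: p=0.3118, T=0.325, ωT=1.054398, cosh=1.609324, sinh=1.260922; start (x,ẋ)=(0.457597, 1.305775) → end (x,ẋ)=(1.053934, 2.697843)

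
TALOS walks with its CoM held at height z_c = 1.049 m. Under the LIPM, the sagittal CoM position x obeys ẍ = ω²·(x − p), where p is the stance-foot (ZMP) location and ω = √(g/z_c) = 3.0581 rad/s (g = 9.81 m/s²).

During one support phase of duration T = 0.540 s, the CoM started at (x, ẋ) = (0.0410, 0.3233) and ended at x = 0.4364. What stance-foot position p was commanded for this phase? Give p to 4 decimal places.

ωT = 3.0581·0.540 = 1.651374; cosh(ωT) = 2.702963, sinh(ωT) = 2.511176
x(T) = p + (x₀−p)·cosh(ωT) + (ẋ₀/ω)·sinh(ωT) ⇒ p·(1 − cosh) = x(T) − x₀·cosh − (ẋ₀/ω)·sinh
numerator   = 0.4364 − (0.0410)·2.702963 − (0.3233/3.0581)·2.511176 = 0.060099
denominator = 1 − 2.702963 = -1.702963
p = 0.060099 / -1.702963 = -0.0353

p = -0.0353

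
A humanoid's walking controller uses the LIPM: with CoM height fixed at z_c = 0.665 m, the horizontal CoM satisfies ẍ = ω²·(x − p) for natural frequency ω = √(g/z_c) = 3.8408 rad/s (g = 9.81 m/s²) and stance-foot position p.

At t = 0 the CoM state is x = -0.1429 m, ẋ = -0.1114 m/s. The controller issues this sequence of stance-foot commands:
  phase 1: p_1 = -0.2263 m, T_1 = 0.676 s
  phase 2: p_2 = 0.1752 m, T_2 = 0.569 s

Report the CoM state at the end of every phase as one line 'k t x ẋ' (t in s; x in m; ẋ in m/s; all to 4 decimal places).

phase 1: p=-0.2263, T=0.676, ωT=2.596381, cosh=6.744821, sinh=6.670278; start (x,ẋ)=(-0.142900, -0.111400) → end (x,ẋ)=(0.142751, 1.385268)
phase 2: p=0.1752, T=0.569, ωT=2.185415, cosh=4.503386, sinh=4.390955; start (x,ẋ)=(0.142751, 1.385268) → end (x,ẋ)=(1.612763, 5.691150)

1 0.6760 0.1428 1.3853
2 1.2450 1.6128 5.6911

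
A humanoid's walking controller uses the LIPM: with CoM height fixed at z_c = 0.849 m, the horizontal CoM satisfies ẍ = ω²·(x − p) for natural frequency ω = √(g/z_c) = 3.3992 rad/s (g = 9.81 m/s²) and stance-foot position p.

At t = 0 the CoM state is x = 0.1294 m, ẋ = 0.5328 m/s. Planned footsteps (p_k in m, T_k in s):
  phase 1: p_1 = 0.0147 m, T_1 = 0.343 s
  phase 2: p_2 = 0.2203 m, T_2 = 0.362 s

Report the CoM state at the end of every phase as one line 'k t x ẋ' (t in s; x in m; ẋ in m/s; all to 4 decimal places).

phase 1: p=0.0147, T=0.343, ωT=1.165926, cosh=1.760263, sinh=1.448629; start (x,ẋ)=(0.129400, 0.532800) → end (x,ẋ)=(0.443664, 1.502671)
phase 2: p=0.2203, T=0.362, ωT=1.230510, cosh=1.857560, sinh=1.565416; start (x,ẋ)=(0.443664, 1.502671) → end (x,ẋ)=(1.327230, 3.979860)

1 0.3430 0.4437 1.5027
2 0.7050 1.3272 3.9799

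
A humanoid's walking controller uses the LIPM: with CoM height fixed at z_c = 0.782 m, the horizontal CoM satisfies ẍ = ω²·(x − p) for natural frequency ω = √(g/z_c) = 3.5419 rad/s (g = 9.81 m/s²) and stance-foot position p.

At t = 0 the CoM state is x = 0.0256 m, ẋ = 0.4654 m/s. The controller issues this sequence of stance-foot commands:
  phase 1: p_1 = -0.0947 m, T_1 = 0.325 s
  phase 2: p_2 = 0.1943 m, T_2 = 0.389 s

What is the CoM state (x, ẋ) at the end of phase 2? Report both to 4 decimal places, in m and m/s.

phase 1: p=-0.0947, T=0.325, ωT=1.151118, cosh=1.739004, sinh=1.422721; start (x,ẋ)=(0.025600, 0.465400) → end (x,ẋ)=(0.301445, 1.415540)
phase 2: p=0.1943, T=0.389, ωT=1.377799, cosh=2.109148, sinh=1.857015; start (x,ẋ)=(0.301445, 1.415540) → end (x,ẋ)=(1.162452, 3.690317)

x = 1.1625, ẋ = 3.6903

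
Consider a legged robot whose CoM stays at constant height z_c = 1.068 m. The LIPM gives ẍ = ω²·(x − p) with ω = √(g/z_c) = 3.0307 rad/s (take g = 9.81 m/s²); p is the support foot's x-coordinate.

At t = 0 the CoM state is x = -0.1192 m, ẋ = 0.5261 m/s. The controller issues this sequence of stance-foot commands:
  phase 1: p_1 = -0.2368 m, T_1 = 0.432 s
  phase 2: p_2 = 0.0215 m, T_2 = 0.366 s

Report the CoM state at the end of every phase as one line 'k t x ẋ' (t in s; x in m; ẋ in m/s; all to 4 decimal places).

1 0.4320 0.2948 1.6571
2 0.7980 1.2197 3.9047

phase 1: p=-0.2368, T=0.432, ωT=1.309262, cosh=1.986730, sinh=1.716711; start (x,ẋ)=(-0.119200, 0.526100) → end (x,ẋ)=(0.294844, 1.657072)
phase 2: p=0.0215, T=0.366, ωT=1.109236, cosh=1.680926, sinh=1.351115; start (x,ẋ)=(0.294844, 1.657072) → end (x,ẋ)=(1.219710, 3.904711)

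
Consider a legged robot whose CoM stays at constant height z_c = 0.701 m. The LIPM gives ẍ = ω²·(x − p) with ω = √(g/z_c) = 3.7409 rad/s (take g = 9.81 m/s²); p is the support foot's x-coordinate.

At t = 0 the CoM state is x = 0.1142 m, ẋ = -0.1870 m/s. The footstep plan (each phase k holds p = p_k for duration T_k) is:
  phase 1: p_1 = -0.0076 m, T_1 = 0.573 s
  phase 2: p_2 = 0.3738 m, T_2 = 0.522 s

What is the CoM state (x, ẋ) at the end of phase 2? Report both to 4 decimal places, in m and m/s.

phase 1: p=-0.0076, T=0.573, ωT=2.143536, cosh=4.323391, sinh=4.206151; start (x,ẋ)=(0.114200, -0.187000) → end (x,ẋ)=(0.308732, 1.108024)
phase 2: p=0.3738, T=0.522, ωT=1.952750, cosh=3.594963, sinh=3.453079; start (x,ẋ)=(0.308732, 1.108024) → end (x,ẋ)=(1.162657, 3.142780)

x = 1.1627, ẋ = 3.1428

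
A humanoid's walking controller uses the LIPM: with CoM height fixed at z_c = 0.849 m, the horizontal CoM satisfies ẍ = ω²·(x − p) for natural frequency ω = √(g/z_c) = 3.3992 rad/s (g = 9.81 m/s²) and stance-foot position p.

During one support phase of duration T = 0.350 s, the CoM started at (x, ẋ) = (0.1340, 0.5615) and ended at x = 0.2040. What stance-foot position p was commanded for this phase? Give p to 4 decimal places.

ωT = 3.3992·0.350 = 1.189720; cosh(ωT) = 1.795234, sinh(ωT) = 1.490927
x(T) = p + (x₀−p)·cosh(ωT) + (ẋ₀/ω)·sinh(ωT) ⇒ p·(1 − cosh) = x(T) − x₀·cosh − (ẋ₀/ω)·sinh
numerator   = 0.2040 − (0.1340)·1.795234 − (0.5615/3.3992)·1.490927 = -0.282842
denominator = 1 − 1.795234 = -0.795234
p = -0.282842 / -0.795234 = 0.3557

p = 0.3557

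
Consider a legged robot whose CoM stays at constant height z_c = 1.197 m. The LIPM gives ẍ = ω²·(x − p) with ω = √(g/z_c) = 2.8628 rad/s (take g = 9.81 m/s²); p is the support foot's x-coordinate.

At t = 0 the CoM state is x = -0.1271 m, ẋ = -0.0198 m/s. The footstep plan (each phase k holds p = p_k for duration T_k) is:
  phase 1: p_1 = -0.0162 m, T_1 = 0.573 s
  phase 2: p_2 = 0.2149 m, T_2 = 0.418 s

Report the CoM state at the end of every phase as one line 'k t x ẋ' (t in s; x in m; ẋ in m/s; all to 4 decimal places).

phase 1: p=-0.0162, T=0.573, ωT=1.640384, cosh=2.675529, sinh=2.481623; start (x,ẋ)=(-0.127100, -0.019800) → end (x,ẋ)=(-0.330080, -0.840852)
phase 2: p=0.2149, T=0.418, ωT=1.196650, cosh=1.805610, sinh=1.503405; start (x,ẋ)=(-0.330080, -0.840852) → end (x,ẋ)=(-1.210696, -3.863815)

1 0.5730 -0.3301 -0.8409
2 0.9910 -1.2107 -3.8638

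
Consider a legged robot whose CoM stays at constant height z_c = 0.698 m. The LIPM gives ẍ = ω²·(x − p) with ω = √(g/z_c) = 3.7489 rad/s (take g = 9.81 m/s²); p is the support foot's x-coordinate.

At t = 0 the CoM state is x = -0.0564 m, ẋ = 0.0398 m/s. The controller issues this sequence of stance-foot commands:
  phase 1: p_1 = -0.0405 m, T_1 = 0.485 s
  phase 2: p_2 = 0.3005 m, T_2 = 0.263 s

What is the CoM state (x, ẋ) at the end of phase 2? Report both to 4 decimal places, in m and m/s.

phase 1: p=-0.0405, T=0.485, ωT=1.818216, cosh=3.161588, sinh=2.999273; start (x,ẋ)=(-0.056400, 0.039800) → end (x,ẋ)=(-0.058928, -0.052948)
phase 2: p=0.3005, T=0.263, ωT=0.985961, cosh=1.526733, sinh=1.153653; start (x,ẋ)=(-0.058928, -0.052948) → end (x,ẋ)=(-0.264544, -1.635336)

x = -0.2645, ẋ = -1.6353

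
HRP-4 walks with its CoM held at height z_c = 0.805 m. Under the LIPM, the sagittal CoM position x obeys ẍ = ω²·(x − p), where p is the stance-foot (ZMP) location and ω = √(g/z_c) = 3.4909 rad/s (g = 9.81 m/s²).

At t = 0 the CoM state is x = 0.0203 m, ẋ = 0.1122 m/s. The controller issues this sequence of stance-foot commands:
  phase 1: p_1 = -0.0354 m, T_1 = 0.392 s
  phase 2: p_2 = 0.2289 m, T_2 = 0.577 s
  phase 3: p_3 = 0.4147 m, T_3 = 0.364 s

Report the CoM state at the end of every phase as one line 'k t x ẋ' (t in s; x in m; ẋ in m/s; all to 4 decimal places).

1 0.3920 0.1402 0.5920
2 0.9690 0.5146 1.1178
3 1.3330 1.1323 2.7209

phase 1: p=-0.0354, T=0.392, ωT=1.368433, cosh=2.091847, sinh=1.837341; start (x,ẋ)=(0.020300, 0.112200) → end (x,ẋ)=(0.140169, 0.591964)
phase 2: p=0.2289, T=0.577, ωT=2.014249, cosh=3.814260, sinh=3.680839; start (x,ẋ)=(0.140169, 0.591964) → end (x,ẋ)=(0.514630, 1.117763)
phase 3: p=0.4147, T=0.364, ωT=1.270688, cosh=1.921970, sinh=1.641332; start (x,ẋ)=(0.514630, 1.117763) → end (x,ẋ)=(1.132307, 2.720881)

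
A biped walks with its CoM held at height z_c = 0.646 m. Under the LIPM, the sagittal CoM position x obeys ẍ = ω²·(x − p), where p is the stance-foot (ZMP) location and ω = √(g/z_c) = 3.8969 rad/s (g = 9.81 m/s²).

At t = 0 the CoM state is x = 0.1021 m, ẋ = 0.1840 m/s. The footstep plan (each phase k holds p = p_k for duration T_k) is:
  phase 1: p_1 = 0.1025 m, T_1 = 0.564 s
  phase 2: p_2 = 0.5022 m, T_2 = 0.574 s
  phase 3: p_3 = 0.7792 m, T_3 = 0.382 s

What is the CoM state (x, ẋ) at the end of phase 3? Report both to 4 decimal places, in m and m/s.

phase 1: p=0.1025, T=0.564, ωT=2.197852, cosh=4.558343, sinh=4.447302; start (x,ẋ)=(0.102100, 0.184000) → end (x,ẋ)=(0.310665, 0.831803)
phase 2: p=0.5022, T=0.574, ωT=2.236821, cosh=4.735156, sinh=4.628358; start (x,ẋ)=(0.310665, 0.831803) → end (x,ẋ)=(0.583186, 0.484143)
phase 3: p=0.7792, T=0.382, ωT=1.488616, cosh=2.328321, sinh=2.102637; start (x,ẋ)=(0.583186, 0.484143) → end (x,ẋ)=(0.584045, -0.478849)

x = 0.5840, ẋ = -0.4788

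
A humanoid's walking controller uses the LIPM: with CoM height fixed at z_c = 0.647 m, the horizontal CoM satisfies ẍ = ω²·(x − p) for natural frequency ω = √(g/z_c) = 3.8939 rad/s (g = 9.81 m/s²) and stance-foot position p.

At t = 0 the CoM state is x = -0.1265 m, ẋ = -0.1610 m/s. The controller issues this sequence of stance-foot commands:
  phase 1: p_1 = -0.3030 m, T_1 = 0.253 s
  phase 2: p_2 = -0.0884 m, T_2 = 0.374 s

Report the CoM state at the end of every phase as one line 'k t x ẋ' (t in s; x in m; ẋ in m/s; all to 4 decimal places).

phase 1: p=-0.3030, T=0.253, ωT=0.985157, cosh=1.525806, sinh=1.152425; start (x,ẋ)=(-0.126500, -0.161000) → end (x,ẋ)=(-0.081344, 0.546376)
phase 2: p=-0.0884, T=0.374, ωT=1.456319, cosh=2.261615, sinh=2.028522; start (x,ẋ)=(-0.081344, 0.546376) → end (x,ẋ)=(0.212192, 1.291426)

1 0.2530 -0.0813 0.5464
2 0.6270 0.2122 1.2914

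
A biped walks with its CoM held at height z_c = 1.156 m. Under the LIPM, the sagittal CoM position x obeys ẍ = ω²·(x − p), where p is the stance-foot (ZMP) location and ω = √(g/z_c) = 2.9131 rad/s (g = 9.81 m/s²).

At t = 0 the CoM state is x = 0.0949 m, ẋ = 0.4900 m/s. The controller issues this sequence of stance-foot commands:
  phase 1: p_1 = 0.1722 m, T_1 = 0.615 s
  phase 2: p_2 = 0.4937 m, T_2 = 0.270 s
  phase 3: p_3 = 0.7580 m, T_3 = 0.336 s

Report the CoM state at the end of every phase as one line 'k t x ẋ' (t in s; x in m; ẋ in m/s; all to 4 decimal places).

phase 1: p=0.1722, T=0.615, ωT=1.791556, cosh=3.082741, sinh=2.916041; start (x,ẋ)=(0.094900, 0.490000) → end (x,ẋ)=(0.424399, 0.853902)
phase 2: p=0.4937, T=0.270, ωT=0.786537, cosh=1.325599, sinh=0.870180; start (x,ẋ)=(0.424399, 0.853902) → end (x,ẋ)=(0.656906, 0.956258)
phase 3: p=0.7580, T=0.336, ωT=0.978802, cosh=1.518513, sinh=1.142752; start (x,ẋ)=(0.656906, 0.956258) → end (x,ẋ)=(0.979608, 1.115552)

1 0.6150 0.4244 0.8539
2 0.8850 0.6569 0.9563
3 1.2210 0.9796 1.1156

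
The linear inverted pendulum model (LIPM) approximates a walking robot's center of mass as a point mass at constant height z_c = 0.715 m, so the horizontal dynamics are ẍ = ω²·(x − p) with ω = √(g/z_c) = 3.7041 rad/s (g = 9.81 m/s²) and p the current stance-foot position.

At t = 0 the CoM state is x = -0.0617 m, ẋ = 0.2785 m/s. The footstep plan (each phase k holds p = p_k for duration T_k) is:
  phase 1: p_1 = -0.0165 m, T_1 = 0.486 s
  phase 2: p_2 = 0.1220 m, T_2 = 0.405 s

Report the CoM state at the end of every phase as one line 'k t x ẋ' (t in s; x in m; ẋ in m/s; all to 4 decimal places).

phase 1: p=-0.0165, T=0.486, ωT=1.800193, cosh=3.108040, sinh=2.942773; start (x,ẋ)=(-0.061700, 0.278500) → end (x,ẋ)=(0.064275, 0.372894)
phase 2: p=0.1220, T=0.405, ωT=1.500161, cosh=2.352751, sinh=2.129657; start (x,ẋ)=(0.064275, 0.372894) → end (x,ẋ)=(0.200581, 0.421964)

1 0.4860 0.0643 0.3729
2 0.8910 0.2006 0.4220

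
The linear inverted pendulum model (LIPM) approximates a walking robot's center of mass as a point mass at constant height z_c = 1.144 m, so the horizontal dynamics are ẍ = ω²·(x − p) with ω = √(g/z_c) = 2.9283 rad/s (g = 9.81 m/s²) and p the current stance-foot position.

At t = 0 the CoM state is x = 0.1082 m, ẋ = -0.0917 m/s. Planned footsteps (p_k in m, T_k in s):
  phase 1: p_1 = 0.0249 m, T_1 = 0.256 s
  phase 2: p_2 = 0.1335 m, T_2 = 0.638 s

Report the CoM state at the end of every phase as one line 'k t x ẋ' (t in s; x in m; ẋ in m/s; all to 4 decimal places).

phase 1: p=0.0249, T=0.256, ωT=0.749645, cosh=1.294391, sinh=0.821857; start (x,ẋ)=(0.108200, -0.091700) → end (x,ẋ)=(0.106986, 0.081778)
phase 2: p=0.1335, T=0.638, ωT=1.868255, cosh=3.315690, sinh=3.161297; start (x,ẋ)=(0.106986, 0.081778) → end (x,ẋ)=(0.133873, 0.025706)

1 0.2560 0.1070 0.0818
2 0.8940 0.1339 0.0257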